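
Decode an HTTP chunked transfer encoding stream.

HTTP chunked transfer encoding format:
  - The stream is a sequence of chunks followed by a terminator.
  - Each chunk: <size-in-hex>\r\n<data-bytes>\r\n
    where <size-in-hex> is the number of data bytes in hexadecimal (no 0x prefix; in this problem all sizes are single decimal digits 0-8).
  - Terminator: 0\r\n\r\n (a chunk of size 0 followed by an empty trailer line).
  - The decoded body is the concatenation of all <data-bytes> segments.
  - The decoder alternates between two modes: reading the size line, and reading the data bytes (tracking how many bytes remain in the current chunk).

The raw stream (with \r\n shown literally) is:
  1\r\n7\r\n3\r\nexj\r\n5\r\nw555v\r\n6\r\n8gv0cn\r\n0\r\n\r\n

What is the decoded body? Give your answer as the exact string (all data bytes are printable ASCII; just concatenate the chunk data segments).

Chunk 1: stream[0..1]='1' size=0x1=1, data at stream[3..4]='7' -> body[0..1], body so far='7'
Chunk 2: stream[6..7]='3' size=0x3=3, data at stream[9..12]='exj' -> body[1..4], body so far='7exj'
Chunk 3: stream[14..15]='5' size=0x5=5, data at stream[17..22]='w555v' -> body[4..9], body so far='7exjw555v'
Chunk 4: stream[24..25]='6' size=0x6=6, data at stream[27..33]='8gv0cn' -> body[9..15], body so far='7exjw555v8gv0cn'
Chunk 5: stream[35..36]='0' size=0 (terminator). Final body='7exjw555v8gv0cn' (15 bytes)

Answer: 7exjw555v8gv0cn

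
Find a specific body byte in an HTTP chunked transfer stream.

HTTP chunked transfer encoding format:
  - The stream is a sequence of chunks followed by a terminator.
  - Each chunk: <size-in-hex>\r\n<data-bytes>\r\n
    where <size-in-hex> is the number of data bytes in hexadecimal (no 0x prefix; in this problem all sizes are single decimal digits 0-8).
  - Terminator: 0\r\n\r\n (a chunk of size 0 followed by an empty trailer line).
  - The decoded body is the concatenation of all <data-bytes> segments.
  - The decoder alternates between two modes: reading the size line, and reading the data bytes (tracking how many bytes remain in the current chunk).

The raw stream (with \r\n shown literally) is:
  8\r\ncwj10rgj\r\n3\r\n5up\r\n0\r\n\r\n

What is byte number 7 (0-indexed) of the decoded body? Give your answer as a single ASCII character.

Chunk 1: stream[0..1]='8' size=0x8=8, data at stream[3..11]='cwj10rgj' -> body[0..8], body so far='cwj10rgj'
Chunk 2: stream[13..14]='3' size=0x3=3, data at stream[16..19]='5up' -> body[8..11], body so far='cwj10rgj5up'
Chunk 3: stream[21..22]='0' size=0 (terminator). Final body='cwj10rgj5up' (11 bytes)
Body byte 7 = 'j'

Answer: j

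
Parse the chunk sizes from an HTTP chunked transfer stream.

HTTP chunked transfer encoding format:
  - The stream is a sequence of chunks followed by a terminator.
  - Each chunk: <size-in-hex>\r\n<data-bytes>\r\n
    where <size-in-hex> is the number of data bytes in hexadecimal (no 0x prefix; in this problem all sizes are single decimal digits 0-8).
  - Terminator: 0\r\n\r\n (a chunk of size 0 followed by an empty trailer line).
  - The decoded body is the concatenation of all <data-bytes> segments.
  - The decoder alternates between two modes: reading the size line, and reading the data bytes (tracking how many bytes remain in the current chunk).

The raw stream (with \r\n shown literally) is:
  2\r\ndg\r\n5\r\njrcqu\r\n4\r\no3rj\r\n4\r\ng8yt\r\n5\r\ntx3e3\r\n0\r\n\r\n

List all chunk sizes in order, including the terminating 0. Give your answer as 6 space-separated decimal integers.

Chunk 1: stream[0..1]='2' size=0x2=2, data at stream[3..5]='dg' -> body[0..2], body so far='dg'
Chunk 2: stream[7..8]='5' size=0x5=5, data at stream[10..15]='jrcqu' -> body[2..7], body so far='dgjrcqu'
Chunk 3: stream[17..18]='4' size=0x4=4, data at stream[20..24]='o3rj' -> body[7..11], body so far='dgjrcquo3rj'
Chunk 4: stream[26..27]='4' size=0x4=4, data at stream[29..33]='g8yt' -> body[11..15], body so far='dgjrcquo3rjg8yt'
Chunk 5: stream[35..36]='5' size=0x5=5, data at stream[38..43]='tx3e3' -> body[15..20], body so far='dgjrcquo3rjg8yttx3e3'
Chunk 6: stream[45..46]='0' size=0 (terminator). Final body='dgjrcquo3rjg8yttx3e3' (20 bytes)

Answer: 2 5 4 4 5 0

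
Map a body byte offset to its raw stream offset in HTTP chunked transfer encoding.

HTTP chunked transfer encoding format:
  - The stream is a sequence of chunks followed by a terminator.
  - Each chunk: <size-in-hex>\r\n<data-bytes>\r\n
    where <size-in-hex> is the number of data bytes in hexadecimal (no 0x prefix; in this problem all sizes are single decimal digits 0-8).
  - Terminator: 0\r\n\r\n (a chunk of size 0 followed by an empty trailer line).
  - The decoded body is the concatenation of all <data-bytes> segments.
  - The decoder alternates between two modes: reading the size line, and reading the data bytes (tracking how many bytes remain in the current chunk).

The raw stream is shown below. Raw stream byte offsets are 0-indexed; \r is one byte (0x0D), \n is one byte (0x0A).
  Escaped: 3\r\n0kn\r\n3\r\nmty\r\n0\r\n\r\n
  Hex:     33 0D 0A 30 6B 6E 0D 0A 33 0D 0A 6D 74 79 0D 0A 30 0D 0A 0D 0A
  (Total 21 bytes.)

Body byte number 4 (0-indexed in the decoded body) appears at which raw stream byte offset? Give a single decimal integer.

Answer: 12

Derivation:
Chunk 1: stream[0..1]='3' size=0x3=3, data at stream[3..6]='0kn' -> body[0..3], body so far='0kn'
Chunk 2: stream[8..9]='3' size=0x3=3, data at stream[11..14]='mty' -> body[3..6], body so far='0knmty'
Chunk 3: stream[16..17]='0' size=0 (terminator). Final body='0knmty' (6 bytes)
Body byte 4 at stream offset 12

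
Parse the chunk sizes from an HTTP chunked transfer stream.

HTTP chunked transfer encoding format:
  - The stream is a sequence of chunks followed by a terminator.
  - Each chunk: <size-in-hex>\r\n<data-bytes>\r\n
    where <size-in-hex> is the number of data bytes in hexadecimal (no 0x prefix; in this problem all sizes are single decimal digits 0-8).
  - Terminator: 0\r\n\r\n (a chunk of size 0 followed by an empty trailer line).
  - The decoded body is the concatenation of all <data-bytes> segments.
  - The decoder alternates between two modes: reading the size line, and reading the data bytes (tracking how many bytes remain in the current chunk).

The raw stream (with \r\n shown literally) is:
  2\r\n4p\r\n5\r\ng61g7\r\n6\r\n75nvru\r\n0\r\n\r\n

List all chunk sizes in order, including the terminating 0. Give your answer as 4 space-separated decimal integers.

Chunk 1: stream[0..1]='2' size=0x2=2, data at stream[3..5]='4p' -> body[0..2], body so far='4p'
Chunk 2: stream[7..8]='5' size=0x5=5, data at stream[10..15]='g61g7' -> body[2..7], body so far='4pg61g7'
Chunk 3: stream[17..18]='6' size=0x6=6, data at stream[20..26]='75nvru' -> body[7..13], body so far='4pg61g775nvru'
Chunk 4: stream[28..29]='0' size=0 (terminator). Final body='4pg61g775nvru' (13 bytes)

Answer: 2 5 6 0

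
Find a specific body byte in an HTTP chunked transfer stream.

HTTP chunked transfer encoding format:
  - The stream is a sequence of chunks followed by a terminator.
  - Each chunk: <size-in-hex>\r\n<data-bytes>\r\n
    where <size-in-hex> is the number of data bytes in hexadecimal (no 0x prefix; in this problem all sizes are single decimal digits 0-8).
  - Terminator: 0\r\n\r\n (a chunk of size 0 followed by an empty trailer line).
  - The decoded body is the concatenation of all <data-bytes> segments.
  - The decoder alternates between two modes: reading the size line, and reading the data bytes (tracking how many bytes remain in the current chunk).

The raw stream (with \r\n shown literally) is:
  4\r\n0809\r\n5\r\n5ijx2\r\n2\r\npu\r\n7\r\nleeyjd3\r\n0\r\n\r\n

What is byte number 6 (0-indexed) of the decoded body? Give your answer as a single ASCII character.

Chunk 1: stream[0..1]='4' size=0x4=4, data at stream[3..7]='0809' -> body[0..4], body so far='0809'
Chunk 2: stream[9..10]='5' size=0x5=5, data at stream[12..17]='5ijx2' -> body[4..9], body so far='08095ijx2'
Chunk 3: stream[19..20]='2' size=0x2=2, data at stream[22..24]='pu' -> body[9..11], body so far='08095ijx2pu'
Chunk 4: stream[26..27]='7' size=0x7=7, data at stream[29..36]='leeyjd3' -> body[11..18], body so far='08095ijx2puleeyjd3'
Chunk 5: stream[38..39]='0' size=0 (terminator). Final body='08095ijx2puleeyjd3' (18 bytes)
Body byte 6 = 'j'

Answer: j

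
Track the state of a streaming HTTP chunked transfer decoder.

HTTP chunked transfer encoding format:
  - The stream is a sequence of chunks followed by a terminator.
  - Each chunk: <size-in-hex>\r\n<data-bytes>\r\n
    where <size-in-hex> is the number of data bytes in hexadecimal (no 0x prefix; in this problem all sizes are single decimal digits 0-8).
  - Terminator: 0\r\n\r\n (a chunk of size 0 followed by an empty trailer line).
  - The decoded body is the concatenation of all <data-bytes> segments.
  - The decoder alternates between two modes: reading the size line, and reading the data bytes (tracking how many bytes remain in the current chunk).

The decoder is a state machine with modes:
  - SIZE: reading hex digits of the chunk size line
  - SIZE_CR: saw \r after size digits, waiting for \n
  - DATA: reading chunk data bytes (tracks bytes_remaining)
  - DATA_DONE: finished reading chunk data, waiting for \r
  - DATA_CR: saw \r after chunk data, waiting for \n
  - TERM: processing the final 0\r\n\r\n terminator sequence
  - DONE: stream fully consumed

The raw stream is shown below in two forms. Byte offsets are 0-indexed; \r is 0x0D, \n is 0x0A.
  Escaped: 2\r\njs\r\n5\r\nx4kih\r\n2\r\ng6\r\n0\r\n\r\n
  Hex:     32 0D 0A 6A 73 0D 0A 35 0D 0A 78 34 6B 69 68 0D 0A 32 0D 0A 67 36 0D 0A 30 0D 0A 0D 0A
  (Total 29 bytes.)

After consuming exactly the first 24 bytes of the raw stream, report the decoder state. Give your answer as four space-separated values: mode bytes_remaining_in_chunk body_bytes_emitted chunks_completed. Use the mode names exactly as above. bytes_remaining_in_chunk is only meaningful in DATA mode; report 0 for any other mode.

Answer: SIZE 0 9 3

Derivation:
Byte 0 = '2': mode=SIZE remaining=0 emitted=0 chunks_done=0
Byte 1 = 0x0D: mode=SIZE_CR remaining=0 emitted=0 chunks_done=0
Byte 2 = 0x0A: mode=DATA remaining=2 emitted=0 chunks_done=0
Byte 3 = 'j': mode=DATA remaining=1 emitted=1 chunks_done=0
Byte 4 = 's': mode=DATA_DONE remaining=0 emitted=2 chunks_done=0
Byte 5 = 0x0D: mode=DATA_CR remaining=0 emitted=2 chunks_done=0
Byte 6 = 0x0A: mode=SIZE remaining=0 emitted=2 chunks_done=1
Byte 7 = '5': mode=SIZE remaining=0 emitted=2 chunks_done=1
Byte 8 = 0x0D: mode=SIZE_CR remaining=0 emitted=2 chunks_done=1
Byte 9 = 0x0A: mode=DATA remaining=5 emitted=2 chunks_done=1
Byte 10 = 'x': mode=DATA remaining=4 emitted=3 chunks_done=1
Byte 11 = '4': mode=DATA remaining=3 emitted=4 chunks_done=1
Byte 12 = 'k': mode=DATA remaining=2 emitted=5 chunks_done=1
Byte 13 = 'i': mode=DATA remaining=1 emitted=6 chunks_done=1
Byte 14 = 'h': mode=DATA_DONE remaining=0 emitted=7 chunks_done=1
Byte 15 = 0x0D: mode=DATA_CR remaining=0 emitted=7 chunks_done=1
Byte 16 = 0x0A: mode=SIZE remaining=0 emitted=7 chunks_done=2
Byte 17 = '2': mode=SIZE remaining=0 emitted=7 chunks_done=2
Byte 18 = 0x0D: mode=SIZE_CR remaining=0 emitted=7 chunks_done=2
Byte 19 = 0x0A: mode=DATA remaining=2 emitted=7 chunks_done=2
Byte 20 = 'g': mode=DATA remaining=1 emitted=8 chunks_done=2
Byte 21 = '6': mode=DATA_DONE remaining=0 emitted=9 chunks_done=2
Byte 22 = 0x0D: mode=DATA_CR remaining=0 emitted=9 chunks_done=2
Byte 23 = 0x0A: mode=SIZE remaining=0 emitted=9 chunks_done=3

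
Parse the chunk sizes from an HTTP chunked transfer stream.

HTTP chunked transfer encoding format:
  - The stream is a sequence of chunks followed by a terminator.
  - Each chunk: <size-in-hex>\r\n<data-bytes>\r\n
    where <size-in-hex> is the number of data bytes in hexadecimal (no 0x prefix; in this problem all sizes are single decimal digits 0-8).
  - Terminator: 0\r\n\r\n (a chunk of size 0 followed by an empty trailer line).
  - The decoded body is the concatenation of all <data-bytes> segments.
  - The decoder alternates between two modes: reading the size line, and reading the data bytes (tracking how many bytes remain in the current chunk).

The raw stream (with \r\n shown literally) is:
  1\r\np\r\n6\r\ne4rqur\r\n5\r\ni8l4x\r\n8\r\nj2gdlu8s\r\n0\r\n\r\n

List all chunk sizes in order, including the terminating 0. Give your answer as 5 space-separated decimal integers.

Chunk 1: stream[0..1]='1' size=0x1=1, data at stream[3..4]='p' -> body[0..1], body so far='p'
Chunk 2: stream[6..7]='6' size=0x6=6, data at stream[9..15]='e4rqur' -> body[1..7], body so far='pe4rqur'
Chunk 3: stream[17..18]='5' size=0x5=5, data at stream[20..25]='i8l4x' -> body[7..12], body so far='pe4rquri8l4x'
Chunk 4: stream[27..28]='8' size=0x8=8, data at stream[30..38]='j2gdlu8s' -> body[12..20], body so far='pe4rquri8l4xj2gdlu8s'
Chunk 5: stream[40..41]='0' size=0 (terminator). Final body='pe4rquri8l4xj2gdlu8s' (20 bytes)

Answer: 1 6 5 8 0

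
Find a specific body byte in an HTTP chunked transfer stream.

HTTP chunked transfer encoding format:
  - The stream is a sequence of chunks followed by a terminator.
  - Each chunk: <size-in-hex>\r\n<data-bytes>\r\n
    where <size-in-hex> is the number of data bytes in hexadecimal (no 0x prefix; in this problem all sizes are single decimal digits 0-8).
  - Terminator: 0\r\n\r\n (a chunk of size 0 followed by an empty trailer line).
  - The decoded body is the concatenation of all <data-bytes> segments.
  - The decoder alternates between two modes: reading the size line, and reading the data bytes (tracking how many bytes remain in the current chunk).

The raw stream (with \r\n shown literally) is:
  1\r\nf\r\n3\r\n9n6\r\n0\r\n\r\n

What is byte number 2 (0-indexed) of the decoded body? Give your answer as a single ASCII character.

Chunk 1: stream[0..1]='1' size=0x1=1, data at stream[3..4]='f' -> body[0..1], body so far='f'
Chunk 2: stream[6..7]='3' size=0x3=3, data at stream[9..12]='9n6' -> body[1..4], body so far='f9n6'
Chunk 3: stream[14..15]='0' size=0 (terminator). Final body='f9n6' (4 bytes)
Body byte 2 = 'n'

Answer: n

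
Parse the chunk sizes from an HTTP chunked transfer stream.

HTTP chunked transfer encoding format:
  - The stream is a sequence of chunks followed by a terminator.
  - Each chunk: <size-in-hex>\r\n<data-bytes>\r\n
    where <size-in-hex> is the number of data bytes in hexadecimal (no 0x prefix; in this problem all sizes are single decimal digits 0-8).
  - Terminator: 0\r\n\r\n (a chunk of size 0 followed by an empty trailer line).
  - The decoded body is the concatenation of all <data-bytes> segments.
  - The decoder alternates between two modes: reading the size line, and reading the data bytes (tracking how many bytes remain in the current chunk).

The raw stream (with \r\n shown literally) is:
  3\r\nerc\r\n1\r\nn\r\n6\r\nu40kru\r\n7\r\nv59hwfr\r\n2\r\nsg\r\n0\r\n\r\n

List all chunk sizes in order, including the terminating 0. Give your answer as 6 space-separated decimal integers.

Chunk 1: stream[0..1]='3' size=0x3=3, data at stream[3..6]='erc' -> body[0..3], body so far='erc'
Chunk 2: stream[8..9]='1' size=0x1=1, data at stream[11..12]='n' -> body[3..4], body so far='ercn'
Chunk 3: stream[14..15]='6' size=0x6=6, data at stream[17..23]='u40kru' -> body[4..10], body so far='ercnu40kru'
Chunk 4: stream[25..26]='7' size=0x7=7, data at stream[28..35]='v59hwfr' -> body[10..17], body so far='ercnu40kruv59hwfr'
Chunk 5: stream[37..38]='2' size=0x2=2, data at stream[40..42]='sg' -> body[17..19], body so far='ercnu40kruv59hwfrsg'
Chunk 6: stream[44..45]='0' size=0 (terminator). Final body='ercnu40kruv59hwfrsg' (19 bytes)

Answer: 3 1 6 7 2 0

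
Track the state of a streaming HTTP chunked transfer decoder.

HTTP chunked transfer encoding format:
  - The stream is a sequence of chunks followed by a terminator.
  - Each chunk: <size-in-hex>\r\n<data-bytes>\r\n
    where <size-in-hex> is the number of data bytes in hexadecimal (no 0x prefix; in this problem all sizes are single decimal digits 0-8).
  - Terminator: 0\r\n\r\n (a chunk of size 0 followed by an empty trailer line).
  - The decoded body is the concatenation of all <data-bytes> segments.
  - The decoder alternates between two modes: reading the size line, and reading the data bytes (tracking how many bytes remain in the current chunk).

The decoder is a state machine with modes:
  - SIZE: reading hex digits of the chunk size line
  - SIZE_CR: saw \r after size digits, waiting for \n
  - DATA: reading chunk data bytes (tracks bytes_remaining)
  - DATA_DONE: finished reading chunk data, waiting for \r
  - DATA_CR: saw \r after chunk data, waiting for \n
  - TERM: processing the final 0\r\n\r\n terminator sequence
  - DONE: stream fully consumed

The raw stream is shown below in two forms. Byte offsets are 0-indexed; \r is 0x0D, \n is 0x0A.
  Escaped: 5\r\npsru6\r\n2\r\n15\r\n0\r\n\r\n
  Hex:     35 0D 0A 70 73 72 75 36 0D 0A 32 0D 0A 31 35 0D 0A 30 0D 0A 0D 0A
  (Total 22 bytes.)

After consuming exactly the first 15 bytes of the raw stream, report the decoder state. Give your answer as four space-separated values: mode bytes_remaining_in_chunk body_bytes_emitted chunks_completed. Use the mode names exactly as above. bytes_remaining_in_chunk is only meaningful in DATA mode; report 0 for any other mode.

Byte 0 = '5': mode=SIZE remaining=0 emitted=0 chunks_done=0
Byte 1 = 0x0D: mode=SIZE_CR remaining=0 emitted=0 chunks_done=0
Byte 2 = 0x0A: mode=DATA remaining=5 emitted=0 chunks_done=0
Byte 3 = 'p': mode=DATA remaining=4 emitted=1 chunks_done=0
Byte 4 = 's': mode=DATA remaining=3 emitted=2 chunks_done=0
Byte 5 = 'r': mode=DATA remaining=2 emitted=3 chunks_done=0
Byte 6 = 'u': mode=DATA remaining=1 emitted=4 chunks_done=0
Byte 7 = '6': mode=DATA_DONE remaining=0 emitted=5 chunks_done=0
Byte 8 = 0x0D: mode=DATA_CR remaining=0 emitted=5 chunks_done=0
Byte 9 = 0x0A: mode=SIZE remaining=0 emitted=5 chunks_done=1
Byte 10 = '2': mode=SIZE remaining=0 emitted=5 chunks_done=1
Byte 11 = 0x0D: mode=SIZE_CR remaining=0 emitted=5 chunks_done=1
Byte 12 = 0x0A: mode=DATA remaining=2 emitted=5 chunks_done=1
Byte 13 = '1': mode=DATA remaining=1 emitted=6 chunks_done=1
Byte 14 = '5': mode=DATA_DONE remaining=0 emitted=7 chunks_done=1

Answer: DATA_DONE 0 7 1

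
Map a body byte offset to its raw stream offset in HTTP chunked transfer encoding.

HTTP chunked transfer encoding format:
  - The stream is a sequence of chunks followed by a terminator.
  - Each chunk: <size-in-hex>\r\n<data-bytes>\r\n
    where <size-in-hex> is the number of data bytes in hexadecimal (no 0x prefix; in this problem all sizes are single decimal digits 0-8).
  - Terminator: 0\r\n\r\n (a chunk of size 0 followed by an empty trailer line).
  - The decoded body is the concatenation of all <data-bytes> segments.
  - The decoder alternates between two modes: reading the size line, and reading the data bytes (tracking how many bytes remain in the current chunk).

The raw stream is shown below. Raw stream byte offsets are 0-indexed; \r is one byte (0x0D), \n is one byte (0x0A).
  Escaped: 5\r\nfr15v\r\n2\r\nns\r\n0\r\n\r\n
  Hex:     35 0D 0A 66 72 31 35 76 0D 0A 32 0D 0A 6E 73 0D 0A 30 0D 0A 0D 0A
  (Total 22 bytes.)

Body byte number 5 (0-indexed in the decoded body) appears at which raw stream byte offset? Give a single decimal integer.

Answer: 13

Derivation:
Chunk 1: stream[0..1]='5' size=0x5=5, data at stream[3..8]='fr15v' -> body[0..5], body so far='fr15v'
Chunk 2: stream[10..11]='2' size=0x2=2, data at stream[13..15]='ns' -> body[5..7], body so far='fr15vns'
Chunk 3: stream[17..18]='0' size=0 (terminator). Final body='fr15vns' (7 bytes)
Body byte 5 at stream offset 13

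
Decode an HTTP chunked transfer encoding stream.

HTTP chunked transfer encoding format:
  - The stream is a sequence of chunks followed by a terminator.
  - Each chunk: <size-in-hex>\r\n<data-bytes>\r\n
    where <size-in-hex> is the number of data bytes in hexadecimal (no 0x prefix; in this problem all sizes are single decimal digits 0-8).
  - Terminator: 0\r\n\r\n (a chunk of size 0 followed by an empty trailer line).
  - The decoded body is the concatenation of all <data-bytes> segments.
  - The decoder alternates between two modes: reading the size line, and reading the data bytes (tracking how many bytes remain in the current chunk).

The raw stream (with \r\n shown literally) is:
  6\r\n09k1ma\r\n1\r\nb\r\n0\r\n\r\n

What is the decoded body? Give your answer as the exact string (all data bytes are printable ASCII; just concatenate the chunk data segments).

Answer: 09k1mab

Derivation:
Chunk 1: stream[0..1]='6' size=0x6=6, data at stream[3..9]='09k1ma' -> body[0..6], body so far='09k1ma'
Chunk 2: stream[11..12]='1' size=0x1=1, data at stream[14..15]='b' -> body[6..7], body so far='09k1mab'
Chunk 3: stream[17..18]='0' size=0 (terminator). Final body='09k1mab' (7 bytes)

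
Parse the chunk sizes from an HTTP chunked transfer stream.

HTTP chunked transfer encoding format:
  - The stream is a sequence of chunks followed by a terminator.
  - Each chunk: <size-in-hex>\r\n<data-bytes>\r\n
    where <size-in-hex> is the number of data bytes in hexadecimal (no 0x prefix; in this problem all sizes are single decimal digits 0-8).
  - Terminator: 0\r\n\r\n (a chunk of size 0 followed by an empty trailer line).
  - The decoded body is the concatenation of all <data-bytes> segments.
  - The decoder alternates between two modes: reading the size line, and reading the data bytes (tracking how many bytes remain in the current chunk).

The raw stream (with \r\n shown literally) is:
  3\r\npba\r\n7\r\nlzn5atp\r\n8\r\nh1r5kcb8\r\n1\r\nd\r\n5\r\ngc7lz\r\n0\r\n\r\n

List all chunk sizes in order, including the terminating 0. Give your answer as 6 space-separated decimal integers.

Chunk 1: stream[0..1]='3' size=0x3=3, data at stream[3..6]='pba' -> body[0..3], body so far='pba'
Chunk 2: stream[8..9]='7' size=0x7=7, data at stream[11..18]='lzn5atp' -> body[3..10], body so far='pbalzn5atp'
Chunk 3: stream[20..21]='8' size=0x8=8, data at stream[23..31]='h1r5kcb8' -> body[10..18], body so far='pbalzn5atph1r5kcb8'
Chunk 4: stream[33..34]='1' size=0x1=1, data at stream[36..37]='d' -> body[18..19], body so far='pbalzn5atph1r5kcb8d'
Chunk 5: stream[39..40]='5' size=0x5=5, data at stream[42..47]='gc7lz' -> body[19..24], body so far='pbalzn5atph1r5kcb8dgc7lz'
Chunk 6: stream[49..50]='0' size=0 (terminator). Final body='pbalzn5atph1r5kcb8dgc7lz' (24 bytes)

Answer: 3 7 8 1 5 0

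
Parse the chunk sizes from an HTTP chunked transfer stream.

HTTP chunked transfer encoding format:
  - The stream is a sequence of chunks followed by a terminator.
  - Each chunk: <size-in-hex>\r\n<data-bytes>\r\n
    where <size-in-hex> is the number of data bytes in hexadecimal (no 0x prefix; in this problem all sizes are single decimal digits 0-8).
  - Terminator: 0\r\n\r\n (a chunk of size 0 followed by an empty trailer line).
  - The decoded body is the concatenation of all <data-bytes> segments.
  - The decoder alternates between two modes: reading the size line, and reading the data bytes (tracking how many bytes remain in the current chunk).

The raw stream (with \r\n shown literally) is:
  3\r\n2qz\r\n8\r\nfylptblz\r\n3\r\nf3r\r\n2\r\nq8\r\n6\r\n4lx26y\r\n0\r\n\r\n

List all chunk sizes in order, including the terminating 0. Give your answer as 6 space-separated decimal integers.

Chunk 1: stream[0..1]='3' size=0x3=3, data at stream[3..6]='2qz' -> body[0..3], body so far='2qz'
Chunk 2: stream[8..9]='8' size=0x8=8, data at stream[11..19]='fylptblz' -> body[3..11], body so far='2qzfylptblz'
Chunk 3: stream[21..22]='3' size=0x3=3, data at stream[24..27]='f3r' -> body[11..14], body so far='2qzfylptblzf3r'
Chunk 4: stream[29..30]='2' size=0x2=2, data at stream[32..34]='q8' -> body[14..16], body so far='2qzfylptblzf3rq8'
Chunk 5: stream[36..37]='6' size=0x6=6, data at stream[39..45]='4lx26y' -> body[16..22], body so far='2qzfylptblzf3rq84lx26y'
Chunk 6: stream[47..48]='0' size=0 (terminator). Final body='2qzfylptblzf3rq84lx26y' (22 bytes)

Answer: 3 8 3 2 6 0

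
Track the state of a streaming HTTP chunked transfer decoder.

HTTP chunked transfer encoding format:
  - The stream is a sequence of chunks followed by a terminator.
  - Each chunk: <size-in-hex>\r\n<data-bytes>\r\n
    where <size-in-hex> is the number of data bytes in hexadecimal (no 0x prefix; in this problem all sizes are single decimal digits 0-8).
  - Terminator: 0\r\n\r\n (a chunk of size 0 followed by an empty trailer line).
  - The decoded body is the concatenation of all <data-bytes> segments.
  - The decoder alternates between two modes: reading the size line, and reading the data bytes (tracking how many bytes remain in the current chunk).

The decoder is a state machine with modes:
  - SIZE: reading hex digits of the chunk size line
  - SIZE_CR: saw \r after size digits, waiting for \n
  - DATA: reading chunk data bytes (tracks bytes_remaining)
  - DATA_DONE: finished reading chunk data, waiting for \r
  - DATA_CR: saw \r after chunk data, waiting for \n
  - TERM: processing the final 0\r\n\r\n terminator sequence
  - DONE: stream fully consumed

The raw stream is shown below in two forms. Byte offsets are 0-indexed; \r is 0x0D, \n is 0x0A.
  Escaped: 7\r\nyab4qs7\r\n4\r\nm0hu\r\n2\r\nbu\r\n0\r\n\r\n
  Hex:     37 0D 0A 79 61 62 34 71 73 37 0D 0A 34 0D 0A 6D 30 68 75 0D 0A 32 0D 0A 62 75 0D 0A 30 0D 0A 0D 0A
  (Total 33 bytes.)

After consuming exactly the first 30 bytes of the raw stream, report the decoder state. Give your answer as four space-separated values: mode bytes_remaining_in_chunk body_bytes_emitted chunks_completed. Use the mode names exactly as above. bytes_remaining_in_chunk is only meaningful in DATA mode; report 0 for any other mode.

Answer: SIZE_CR 0 13 3

Derivation:
Byte 0 = '7': mode=SIZE remaining=0 emitted=0 chunks_done=0
Byte 1 = 0x0D: mode=SIZE_CR remaining=0 emitted=0 chunks_done=0
Byte 2 = 0x0A: mode=DATA remaining=7 emitted=0 chunks_done=0
Byte 3 = 'y': mode=DATA remaining=6 emitted=1 chunks_done=0
Byte 4 = 'a': mode=DATA remaining=5 emitted=2 chunks_done=0
Byte 5 = 'b': mode=DATA remaining=4 emitted=3 chunks_done=0
Byte 6 = '4': mode=DATA remaining=3 emitted=4 chunks_done=0
Byte 7 = 'q': mode=DATA remaining=2 emitted=5 chunks_done=0
Byte 8 = 's': mode=DATA remaining=1 emitted=6 chunks_done=0
Byte 9 = '7': mode=DATA_DONE remaining=0 emitted=7 chunks_done=0
Byte 10 = 0x0D: mode=DATA_CR remaining=0 emitted=7 chunks_done=0
Byte 11 = 0x0A: mode=SIZE remaining=0 emitted=7 chunks_done=1
Byte 12 = '4': mode=SIZE remaining=0 emitted=7 chunks_done=1
Byte 13 = 0x0D: mode=SIZE_CR remaining=0 emitted=7 chunks_done=1
Byte 14 = 0x0A: mode=DATA remaining=4 emitted=7 chunks_done=1
Byte 15 = 'm': mode=DATA remaining=3 emitted=8 chunks_done=1
Byte 16 = '0': mode=DATA remaining=2 emitted=9 chunks_done=1
Byte 17 = 'h': mode=DATA remaining=1 emitted=10 chunks_done=1
Byte 18 = 'u': mode=DATA_DONE remaining=0 emitted=11 chunks_done=1
Byte 19 = 0x0D: mode=DATA_CR remaining=0 emitted=11 chunks_done=1
Byte 20 = 0x0A: mode=SIZE remaining=0 emitted=11 chunks_done=2
Byte 21 = '2': mode=SIZE remaining=0 emitted=11 chunks_done=2
Byte 22 = 0x0D: mode=SIZE_CR remaining=0 emitted=11 chunks_done=2
Byte 23 = 0x0A: mode=DATA remaining=2 emitted=11 chunks_done=2
Byte 24 = 'b': mode=DATA remaining=1 emitted=12 chunks_done=2
Byte 25 = 'u': mode=DATA_DONE remaining=0 emitted=13 chunks_done=2
Byte 26 = 0x0D: mode=DATA_CR remaining=0 emitted=13 chunks_done=2
Byte 27 = 0x0A: mode=SIZE remaining=0 emitted=13 chunks_done=3
Byte 28 = '0': mode=SIZE remaining=0 emitted=13 chunks_done=3
Byte 29 = 0x0D: mode=SIZE_CR remaining=0 emitted=13 chunks_done=3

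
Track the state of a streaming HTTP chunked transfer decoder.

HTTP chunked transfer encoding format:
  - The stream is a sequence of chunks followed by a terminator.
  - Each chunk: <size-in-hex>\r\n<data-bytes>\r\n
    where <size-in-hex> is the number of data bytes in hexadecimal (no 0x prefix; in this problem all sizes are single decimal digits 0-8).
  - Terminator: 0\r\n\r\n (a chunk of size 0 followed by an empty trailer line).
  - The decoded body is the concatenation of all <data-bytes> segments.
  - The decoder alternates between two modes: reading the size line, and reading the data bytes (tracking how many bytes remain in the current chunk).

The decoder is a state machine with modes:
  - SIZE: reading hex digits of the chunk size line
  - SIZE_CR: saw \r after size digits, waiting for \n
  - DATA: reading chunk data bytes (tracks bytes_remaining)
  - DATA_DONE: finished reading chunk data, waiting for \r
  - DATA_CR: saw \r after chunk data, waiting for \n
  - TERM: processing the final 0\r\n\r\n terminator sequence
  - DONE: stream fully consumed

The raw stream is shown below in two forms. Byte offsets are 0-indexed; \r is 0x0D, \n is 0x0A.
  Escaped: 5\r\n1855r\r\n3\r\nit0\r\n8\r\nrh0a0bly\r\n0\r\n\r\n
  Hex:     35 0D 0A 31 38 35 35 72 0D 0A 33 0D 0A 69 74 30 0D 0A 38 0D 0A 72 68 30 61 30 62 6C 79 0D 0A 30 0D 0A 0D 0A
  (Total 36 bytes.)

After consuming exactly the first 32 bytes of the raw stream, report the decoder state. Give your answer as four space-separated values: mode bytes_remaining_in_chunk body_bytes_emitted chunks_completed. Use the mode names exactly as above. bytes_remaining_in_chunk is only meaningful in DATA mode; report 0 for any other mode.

Answer: SIZE 0 16 3

Derivation:
Byte 0 = '5': mode=SIZE remaining=0 emitted=0 chunks_done=0
Byte 1 = 0x0D: mode=SIZE_CR remaining=0 emitted=0 chunks_done=0
Byte 2 = 0x0A: mode=DATA remaining=5 emitted=0 chunks_done=0
Byte 3 = '1': mode=DATA remaining=4 emitted=1 chunks_done=0
Byte 4 = '8': mode=DATA remaining=3 emitted=2 chunks_done=0
Byte 5 = '5': mode=DATA remaining=2 emitted=3 chunks_done=0
Byte 6 = '5': mode=DATA remaining=1 emitted=4 chunks_done=0
Byte 7 = 'r': mode=DATA_DONE remaining=0 emitted=5 chunks_done=0
Byte 8 = 0x0D: mode=DATA_CR remaining=0 emitted=5 chunks_done=0
Byte 9 = 0x0A: mode=SIZE remaining=0 emitted=5 chunks_done=1
Byte 10 = '3': mode=SIZE remaining=0 emitted=5 chunks_done=1
Byte 11 = 0x0D: mode=SIZE_CR remaining=0 emitted=5 chunks_done=1
Byte 12 = 0x0A: mode=DATA remaining=3 emitted=5 chunks_done=1
Byte 13 = 'i': mode=DATA remaining=2 emitted=6 chunks_done=1
Byte 14 = 't': mode=DATA remaining=1 emitted=7 chunks_done=1
Byte 15 = '0': mode=DATA_DONE remaining=0 emitted=8 chunks_done=1
Byte 16 = 0x0D: mode=DATA_CR remaining=0 emitted=8 chunks_done=1
Byte 17 = 0x0A: mode=SIZE remaining=0 emitted=8 chunks_done=2
Byte 18 = '8': mode=SIZE remaining=0 emitted=8 chunks_done=2
Byte 19 = 0x0D: mode=SIZE_CR remaining=0 emitted=8 chunks_done=2
Byte 20 = 0x0A: mode=DATA remaining=8 emitted=8 chunks_done=2
Byte 21 = 'r': mode=DATA remaining=7 emitted=9 chunks_done=2
Byte 22 = 'h': mode=DATA remaining=6 emitted=10 chunks_done=2
Byte 23 = '0': mode=DATA remaining=5 emitted=11 chunks_done=2
Byte 24 = 'a': mode=DATA remaining=4 emitted=12 chunks_done=2
Byte 25 = '0': mode=DATA remaining=3 emitted=13 chunks_done=2
Byte 26 = 'b': mode=DATA remaining=2 emitted=14 chunks_done=2
Byte 27 = 'l': mode=DATA remaining=1 emitted=15 chunks_done=2
Byte 28 = 'y': mode=DATA_DONE remaining=0 emitted=16 chunks_done=2
Byte 29 = 0x0D: mode=DATA_CR remaining=0 emitted=16 chunks_done=2
Byte 30 = 0x0A: mode=SIZE remaining=0 emitted=16 chunks_done=3
Byte 31 = '0': mode=SIZE remaining=0 emitted=16 chunks_done=3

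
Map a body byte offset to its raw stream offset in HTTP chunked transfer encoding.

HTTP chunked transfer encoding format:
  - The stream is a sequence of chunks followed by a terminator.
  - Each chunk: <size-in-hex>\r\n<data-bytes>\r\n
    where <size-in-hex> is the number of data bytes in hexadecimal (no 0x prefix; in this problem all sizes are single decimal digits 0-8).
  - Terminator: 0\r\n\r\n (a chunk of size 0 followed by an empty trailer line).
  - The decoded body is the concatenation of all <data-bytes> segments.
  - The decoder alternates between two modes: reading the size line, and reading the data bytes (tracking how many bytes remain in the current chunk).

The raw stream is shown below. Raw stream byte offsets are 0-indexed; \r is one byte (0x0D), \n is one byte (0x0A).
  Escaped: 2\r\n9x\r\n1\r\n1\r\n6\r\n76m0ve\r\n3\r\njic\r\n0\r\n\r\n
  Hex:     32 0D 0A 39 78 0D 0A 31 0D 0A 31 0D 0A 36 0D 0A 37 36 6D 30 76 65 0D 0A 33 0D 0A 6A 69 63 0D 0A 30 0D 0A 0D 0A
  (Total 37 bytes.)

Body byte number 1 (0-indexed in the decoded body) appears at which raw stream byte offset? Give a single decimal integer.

Chunk 1: stream[0..1]='2' size=0x2=2, data at stream[3..5]='9x' -> body[0..2], body so far='9x'
Chunk 2: stream[7..8]='1' size=0x1=1, data at stream[10..11]='1' -> body[2..3], body so far='9x1'
Chunk 3: stream[13..14]='6' size=0x6=6, data at stream[16..22]='76m0ve' -> body[3..9], body so far='9x176m0ve'
Chunk 4: stream[24..25]='3' size=0x3=3, data at stream[27..30]='jic' -> body[9..12], body so far='9x176m0vejic'
Chunk 5: stream[32..33]='0' size=0 (terminator). Final body='9x176m0vejic' (12 bytes)
Body byte 1 at stream offset 4

Answer: 4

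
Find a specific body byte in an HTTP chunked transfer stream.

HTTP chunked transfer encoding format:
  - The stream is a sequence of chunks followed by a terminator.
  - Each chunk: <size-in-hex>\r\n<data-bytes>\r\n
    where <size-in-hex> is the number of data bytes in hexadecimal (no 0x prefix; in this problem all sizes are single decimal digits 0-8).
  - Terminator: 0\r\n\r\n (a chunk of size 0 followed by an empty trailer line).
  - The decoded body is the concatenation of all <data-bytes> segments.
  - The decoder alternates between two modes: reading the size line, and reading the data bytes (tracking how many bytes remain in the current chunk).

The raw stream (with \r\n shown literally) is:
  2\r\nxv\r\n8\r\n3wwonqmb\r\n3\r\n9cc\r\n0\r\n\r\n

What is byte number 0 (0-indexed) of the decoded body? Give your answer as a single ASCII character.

Answer: x

Derivation:
Chunk 1: stream[0..1]='2' size=0x2=2, data at stream[3..5]='xv' -> body[0..2], body so far='xv'
Chunk 2: stream[7..8]='8' size=0x8=8, data at stream[10..18]='3wwonqmb' -> body[2..10], body so far='xv3wwonqmb'
Chunk 3: stream[20..21]='3' size=0x3=3, data at stream[23..26]='9cc' -> body[10..13], body so far='xv3wwonqmb9cc'
Chunk 4: stream[28..29]='0' size=0 (terminator). Final body='xv3wwonqmb9cc' (13 bytes)
Body byte 0 = 'x'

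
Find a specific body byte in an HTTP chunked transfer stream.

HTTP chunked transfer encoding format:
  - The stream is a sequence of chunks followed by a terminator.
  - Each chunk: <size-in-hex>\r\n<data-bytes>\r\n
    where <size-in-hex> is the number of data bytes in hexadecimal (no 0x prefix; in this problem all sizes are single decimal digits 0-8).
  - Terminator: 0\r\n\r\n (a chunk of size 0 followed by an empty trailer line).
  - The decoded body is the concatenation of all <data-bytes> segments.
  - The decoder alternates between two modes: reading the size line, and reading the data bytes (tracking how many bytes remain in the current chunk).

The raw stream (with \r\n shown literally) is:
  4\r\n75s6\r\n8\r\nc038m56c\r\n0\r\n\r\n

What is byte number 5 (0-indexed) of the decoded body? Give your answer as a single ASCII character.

Chunk 1: stream[0..1]='4' size=0x4=4, data at stream[3..7]='75s6' -> body[0..4], body so far='75s6'
Chunk 2: stream[9..10]='8' size=0x8=8, data at stream[12..20]='c038m56c' -> body[4..12], body so far='75s6c038m56c'
Chunk 3: stream[22..23]='0' size=0 (terminator). Final body='75s6c038m56c' (12 bytes)
Body byte 5 = '0'

Answer: 0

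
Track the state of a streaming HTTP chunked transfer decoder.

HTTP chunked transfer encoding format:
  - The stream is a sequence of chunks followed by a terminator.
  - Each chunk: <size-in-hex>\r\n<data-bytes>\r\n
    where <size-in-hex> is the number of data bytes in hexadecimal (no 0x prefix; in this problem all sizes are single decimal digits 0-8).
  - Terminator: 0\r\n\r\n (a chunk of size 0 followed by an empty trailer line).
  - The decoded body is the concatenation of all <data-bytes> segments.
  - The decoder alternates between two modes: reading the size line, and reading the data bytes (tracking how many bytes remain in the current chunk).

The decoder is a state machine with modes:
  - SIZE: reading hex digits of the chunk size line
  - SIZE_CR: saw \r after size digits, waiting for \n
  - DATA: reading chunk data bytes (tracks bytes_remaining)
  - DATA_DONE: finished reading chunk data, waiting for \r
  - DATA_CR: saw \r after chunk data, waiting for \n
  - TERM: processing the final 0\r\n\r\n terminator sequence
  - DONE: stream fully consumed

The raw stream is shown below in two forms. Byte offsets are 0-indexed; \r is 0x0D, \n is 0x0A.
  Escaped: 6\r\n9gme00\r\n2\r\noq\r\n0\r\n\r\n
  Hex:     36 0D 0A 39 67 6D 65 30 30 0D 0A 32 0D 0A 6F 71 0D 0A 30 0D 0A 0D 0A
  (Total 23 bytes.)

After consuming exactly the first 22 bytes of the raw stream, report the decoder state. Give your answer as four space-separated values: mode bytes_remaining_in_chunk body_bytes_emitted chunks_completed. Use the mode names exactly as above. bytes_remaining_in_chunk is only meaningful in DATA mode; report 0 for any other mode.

Answer: TERM 0 8 2

Derivation:
Byte 0 = '6': mode=SIZE remaining=0 emitted=0 chunks_done=0
Byte 1 = 0x0D: mode=SIZE_CR remaining=0 emitted=0 chunks_done=0
Byte 2 = 0x0A: mode=DATA remaining=6 emitted=0 chunks_done=0
Byte 3 = '9': mode=DATA remaining=5 emitted=1 chunks_done=0
Byte 4 = 'g': mode=DATA remaining=4 emitted=2 chunks_done=0
Byte 5 = 'm': mode=DATA remaining=3 emitted=3 chunks_done=0
Byte 6 = 'e': mode=DATA remaining=2 emitted=4 chunks_done=0
Byte 7 = '0': mode=DATA remaining=1 emitted=5 chunks_done=0
Byte 8 = '0': mode=DATA_DONE remaining=0 emitted=6 chunks_done=0
Byte 9 = 0x0D: mode=DATA_CR remaining=0 emitted=6 chunks_done=0
Byte 10 = 0x0A: mode=SIZE remaining=0 emitted=6 chunks_done=1
Byte 11 = '2': mode=SIZE remaining=0 emitted=6 chunks_done=1
Byte 12 = 0x0D: mode=SIZE_CR remaining=0 emitted=6 chunks_done=1
Byte 13 = 0x0A: mode=DATA remaining=2 emitted=6 chunks_done=1
Byte 14 = 'o': mode=DATA remaining=1 emitted=7 chunks_done=1
Byte 15 = 'q': mode=DATA_DONE remaining=0 emitted=8 chunks_done=1
Byte 16 = 0x0D: mode=DATA_CR remaining=0 emitted=8 chunks_done=1
Byte 17 = 0x0A: mode=SIZE remaining=0 emitted=8 chunks_done=2
Byte 18 = '0': mode=SIZE remaining=0 emitted=8 chunks_done=2
Byte 19 = 0x0D: mode=SIZE_CR remaining=0 emitted=8 chunks_done=2
Byte 20 = 0x0A: mode=TERM remaining=0 emitted=8 chunks_done=2
Byte 21 = 0x0D: mode=TERM remaining=0 emitted=8 chunks_done=2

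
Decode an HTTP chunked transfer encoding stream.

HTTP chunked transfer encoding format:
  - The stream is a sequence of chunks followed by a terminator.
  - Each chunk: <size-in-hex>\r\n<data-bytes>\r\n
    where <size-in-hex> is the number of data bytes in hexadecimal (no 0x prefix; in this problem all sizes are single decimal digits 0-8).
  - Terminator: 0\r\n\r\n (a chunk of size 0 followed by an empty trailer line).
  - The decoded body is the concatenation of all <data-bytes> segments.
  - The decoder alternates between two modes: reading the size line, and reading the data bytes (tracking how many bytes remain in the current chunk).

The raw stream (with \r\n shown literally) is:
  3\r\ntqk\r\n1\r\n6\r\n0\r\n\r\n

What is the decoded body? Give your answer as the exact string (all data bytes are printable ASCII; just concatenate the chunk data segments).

Answer: tqk6

Derivation:
Chunk 1: stream[0..1]='3' size=0x3=3, data at stream[3..6]='tqk' -> body[0..3], body so far='tqk'
Chunk 2: stream[8..9]='1' size=0x1=1, data at stream[11..12]='6' -> body[3..4], body so far='tqk6'
Chunk 3: stream[14..15]='0' size=0 (terminator). Final body='tqk6' (4 bytes)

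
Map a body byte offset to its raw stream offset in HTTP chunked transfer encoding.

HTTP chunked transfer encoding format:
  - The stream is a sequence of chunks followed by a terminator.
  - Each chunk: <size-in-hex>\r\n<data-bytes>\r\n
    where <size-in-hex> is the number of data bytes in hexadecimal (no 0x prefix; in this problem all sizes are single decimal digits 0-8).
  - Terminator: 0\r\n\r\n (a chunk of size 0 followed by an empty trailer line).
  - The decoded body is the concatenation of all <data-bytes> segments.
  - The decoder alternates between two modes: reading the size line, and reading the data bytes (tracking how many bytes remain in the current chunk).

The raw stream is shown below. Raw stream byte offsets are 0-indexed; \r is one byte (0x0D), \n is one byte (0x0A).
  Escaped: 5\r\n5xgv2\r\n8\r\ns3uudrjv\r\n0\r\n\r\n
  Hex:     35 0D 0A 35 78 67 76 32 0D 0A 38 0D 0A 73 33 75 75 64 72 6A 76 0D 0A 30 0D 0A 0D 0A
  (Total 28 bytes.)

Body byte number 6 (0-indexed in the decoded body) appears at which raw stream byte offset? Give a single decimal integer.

Chunk 1: stream[0..1]='5' size=0x5=5, data at stream[3..8]='5xgv2' -> body[0..5], body so far='5xgv2'
Chunk 2: stream[10..11]='8' size=0x8=8, data at stream[13..21]='s3uudrjv' -> body[5..13], body so far='5xgv2s3uudrjv'
Chunk 3: stream[23..24]='0' size=0 (terminator). Final body='5xgv2s3uudrjv' (13 bytes)
Body byte 6 at stream offset 14

Answer: 14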